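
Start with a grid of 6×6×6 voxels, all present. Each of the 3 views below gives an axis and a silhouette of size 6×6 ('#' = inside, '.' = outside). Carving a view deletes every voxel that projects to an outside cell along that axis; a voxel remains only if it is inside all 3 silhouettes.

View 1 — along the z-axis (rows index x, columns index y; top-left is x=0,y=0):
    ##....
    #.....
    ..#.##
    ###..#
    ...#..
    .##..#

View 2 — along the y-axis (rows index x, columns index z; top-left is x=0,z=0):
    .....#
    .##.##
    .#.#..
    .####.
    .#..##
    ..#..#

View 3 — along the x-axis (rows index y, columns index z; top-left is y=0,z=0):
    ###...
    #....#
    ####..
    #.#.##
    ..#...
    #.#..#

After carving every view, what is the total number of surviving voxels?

initial block: 6^3 = 216
V1 z: intersect with XY mask (14 set) -- 84 left
V2 y: intersect with XZ mask (16 set) -- 37 left
V3 x: intersect with YZ mask (17 set) -- 17 left

voxel count = 17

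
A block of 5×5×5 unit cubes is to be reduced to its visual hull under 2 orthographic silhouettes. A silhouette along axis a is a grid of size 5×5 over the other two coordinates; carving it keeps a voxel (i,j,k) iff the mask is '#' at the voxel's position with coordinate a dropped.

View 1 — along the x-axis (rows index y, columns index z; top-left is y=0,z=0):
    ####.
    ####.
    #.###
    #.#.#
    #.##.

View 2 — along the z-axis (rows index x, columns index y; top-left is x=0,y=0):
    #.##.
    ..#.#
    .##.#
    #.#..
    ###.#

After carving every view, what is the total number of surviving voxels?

remaining voxels: 52

start: 5×5×5 = 125 voxels
after view 1 [x-axis, 18 of 25 cells solid] → remaining = 90
after view 2 [z-axis, 14 of 25 cells solid] → remaining = 52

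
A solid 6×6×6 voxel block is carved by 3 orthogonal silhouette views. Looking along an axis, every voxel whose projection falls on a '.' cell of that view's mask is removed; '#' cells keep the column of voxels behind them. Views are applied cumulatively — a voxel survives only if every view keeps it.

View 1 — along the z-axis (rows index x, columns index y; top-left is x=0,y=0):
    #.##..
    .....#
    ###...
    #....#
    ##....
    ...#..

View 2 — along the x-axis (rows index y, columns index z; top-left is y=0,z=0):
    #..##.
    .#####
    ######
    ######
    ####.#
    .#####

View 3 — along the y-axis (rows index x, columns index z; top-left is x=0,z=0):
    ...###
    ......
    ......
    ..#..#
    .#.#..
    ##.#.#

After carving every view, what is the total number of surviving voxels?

|visual hull| = 17

start: 6×6×6 = 216 voxels
step 1: project along z, AND mask (12/36) → |grid| = 72
step 2: project along x, AND mask (30/36) → |grid| = 56
step 3: project along y, AND mask (11/36) → |grid| = 17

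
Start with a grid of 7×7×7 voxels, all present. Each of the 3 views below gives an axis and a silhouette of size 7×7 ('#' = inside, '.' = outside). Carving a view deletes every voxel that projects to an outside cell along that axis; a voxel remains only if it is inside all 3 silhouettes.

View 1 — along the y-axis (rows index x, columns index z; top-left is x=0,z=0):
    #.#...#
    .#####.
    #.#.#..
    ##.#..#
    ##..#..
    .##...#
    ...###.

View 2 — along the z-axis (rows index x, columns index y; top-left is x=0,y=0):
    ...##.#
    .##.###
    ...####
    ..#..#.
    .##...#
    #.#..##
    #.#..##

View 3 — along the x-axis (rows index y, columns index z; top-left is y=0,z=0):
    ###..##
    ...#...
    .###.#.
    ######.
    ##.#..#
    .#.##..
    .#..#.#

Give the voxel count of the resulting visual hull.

remaining voxels: 44

initial block: 7^3 = 343
[1] y-view keeps 24 columns → grid now 168
[2] z-view keeps 25 columns → grid now 87
[3] x-view keeps 26 columns → grid now 44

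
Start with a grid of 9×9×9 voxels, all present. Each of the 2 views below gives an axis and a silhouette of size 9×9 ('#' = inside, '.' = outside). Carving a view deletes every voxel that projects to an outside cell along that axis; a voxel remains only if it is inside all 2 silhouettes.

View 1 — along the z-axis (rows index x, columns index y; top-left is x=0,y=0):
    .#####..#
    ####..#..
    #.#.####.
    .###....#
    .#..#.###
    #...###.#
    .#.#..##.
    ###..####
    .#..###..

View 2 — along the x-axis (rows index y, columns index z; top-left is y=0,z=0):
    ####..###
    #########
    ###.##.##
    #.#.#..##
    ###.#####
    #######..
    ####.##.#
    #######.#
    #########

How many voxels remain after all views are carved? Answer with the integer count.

initial block: 9^3 = 729
after view 1 [z-axis, 46 of 81 cells solid] → remaining = 414
after view 2 [x-axis, 67 of 81 cells solid] → remaining = 347

remaining voxels: 347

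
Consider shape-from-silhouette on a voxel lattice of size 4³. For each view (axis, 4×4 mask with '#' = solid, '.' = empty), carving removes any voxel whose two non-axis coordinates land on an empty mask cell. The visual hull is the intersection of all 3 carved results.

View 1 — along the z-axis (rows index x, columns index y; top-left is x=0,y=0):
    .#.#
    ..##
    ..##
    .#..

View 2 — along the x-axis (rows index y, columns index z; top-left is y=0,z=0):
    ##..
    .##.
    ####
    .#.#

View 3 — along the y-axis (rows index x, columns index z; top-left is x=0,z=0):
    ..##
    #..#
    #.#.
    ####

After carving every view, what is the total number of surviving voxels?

9 voxels

before carving: 64 voxels (4×4×4)
after view 1 [z-axis, 7 of 16 cells solid] → remaining = 28
after view 2 [x-axis, 10 of 16 cells solid] → remaining = 18
after view 3 [y-axis, 10 of 16 cells solid] → remaining = 9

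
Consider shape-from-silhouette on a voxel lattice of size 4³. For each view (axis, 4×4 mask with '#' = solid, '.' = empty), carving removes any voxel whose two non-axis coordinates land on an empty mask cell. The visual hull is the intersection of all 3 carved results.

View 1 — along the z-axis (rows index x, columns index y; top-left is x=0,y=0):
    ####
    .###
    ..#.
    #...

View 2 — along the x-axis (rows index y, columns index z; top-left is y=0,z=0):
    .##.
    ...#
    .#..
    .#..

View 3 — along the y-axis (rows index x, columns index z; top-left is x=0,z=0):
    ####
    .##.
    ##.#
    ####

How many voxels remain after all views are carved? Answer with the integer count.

|visual hull| = 10

initial block: 4^3 = 64
after view 1 [z-axis, 9 of 16 cells solid] → remaining = 36
after view 2 [x-axis, 5 of 16 cells solid] → remaining = 11
after view 3 [y-axis, 13 of 16 cells solid] → remaining = 10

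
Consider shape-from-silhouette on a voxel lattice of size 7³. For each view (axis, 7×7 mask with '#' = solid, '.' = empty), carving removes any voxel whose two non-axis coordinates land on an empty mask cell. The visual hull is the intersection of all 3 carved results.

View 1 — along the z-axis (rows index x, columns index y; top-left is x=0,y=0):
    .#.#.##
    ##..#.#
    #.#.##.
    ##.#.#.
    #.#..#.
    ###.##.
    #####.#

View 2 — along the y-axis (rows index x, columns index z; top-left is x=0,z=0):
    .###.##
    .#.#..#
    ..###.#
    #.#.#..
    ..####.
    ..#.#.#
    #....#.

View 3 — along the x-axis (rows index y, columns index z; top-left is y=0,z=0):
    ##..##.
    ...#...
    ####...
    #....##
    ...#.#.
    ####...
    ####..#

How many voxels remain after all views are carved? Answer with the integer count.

initial block: 7^3 = 343
  1. axis=2 (XY plane), |mask|=30  ⇒  voxels=210
  2. axis=1 (XZ plane), |mask|=24  ⇒  voxels=99
  3. axis=0 (YZ plane), |mask|=23  ⇒  voxels=43

43 voxels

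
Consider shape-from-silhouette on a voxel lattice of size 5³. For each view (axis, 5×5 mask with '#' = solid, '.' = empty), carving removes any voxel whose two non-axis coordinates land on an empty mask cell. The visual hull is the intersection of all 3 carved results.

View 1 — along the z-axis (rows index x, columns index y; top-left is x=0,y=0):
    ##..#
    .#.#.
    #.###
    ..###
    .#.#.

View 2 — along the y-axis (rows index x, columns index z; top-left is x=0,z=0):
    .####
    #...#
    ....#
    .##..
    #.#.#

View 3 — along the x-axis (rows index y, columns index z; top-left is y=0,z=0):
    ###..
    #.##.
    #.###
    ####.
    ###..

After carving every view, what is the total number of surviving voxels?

initial block: 5^3 = 125
carve view 1 (along z, XY-mask fill 14/25): 70 voxels remain
carve view 2 (along y, XZ-mask fill 12/25): 32 voxels remain
carve view 3 (along x, YZ-mask fill 17/25): 18 voxels remain

remaining voxels: 18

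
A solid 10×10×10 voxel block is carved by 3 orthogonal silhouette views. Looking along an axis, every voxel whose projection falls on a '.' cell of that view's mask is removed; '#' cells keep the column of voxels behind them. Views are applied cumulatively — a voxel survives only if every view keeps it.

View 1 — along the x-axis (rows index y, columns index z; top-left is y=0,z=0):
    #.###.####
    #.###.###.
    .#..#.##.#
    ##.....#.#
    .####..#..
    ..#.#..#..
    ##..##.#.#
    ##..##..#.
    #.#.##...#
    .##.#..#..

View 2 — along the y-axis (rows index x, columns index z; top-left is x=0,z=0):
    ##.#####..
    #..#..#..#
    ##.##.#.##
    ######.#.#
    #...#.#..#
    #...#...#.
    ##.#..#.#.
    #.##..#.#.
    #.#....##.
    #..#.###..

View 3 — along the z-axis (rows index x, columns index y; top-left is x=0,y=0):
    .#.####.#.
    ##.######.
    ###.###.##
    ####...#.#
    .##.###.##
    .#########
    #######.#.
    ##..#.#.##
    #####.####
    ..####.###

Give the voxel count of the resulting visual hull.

full grid |V| = 1000
carve view 1 (along x, YZ-mask fill 52/100): 520 voxels remain
carve view 2 (along y, XZ-mask fill 52/100): 265 voxels remain
carve view 3 (along z, XY-mask fill 74/100): 188 voxels remain

188 voxels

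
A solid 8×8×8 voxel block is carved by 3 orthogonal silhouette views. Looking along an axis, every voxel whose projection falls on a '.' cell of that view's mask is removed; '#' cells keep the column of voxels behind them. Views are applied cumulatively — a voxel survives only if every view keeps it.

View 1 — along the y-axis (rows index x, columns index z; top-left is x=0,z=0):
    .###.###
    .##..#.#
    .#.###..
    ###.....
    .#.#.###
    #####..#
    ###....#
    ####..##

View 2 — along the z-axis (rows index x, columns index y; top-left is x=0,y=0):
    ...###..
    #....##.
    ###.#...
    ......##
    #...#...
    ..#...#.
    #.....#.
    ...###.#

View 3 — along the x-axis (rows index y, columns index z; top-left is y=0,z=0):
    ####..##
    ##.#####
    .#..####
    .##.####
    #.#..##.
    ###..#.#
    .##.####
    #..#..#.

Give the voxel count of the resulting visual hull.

start: 8×8×8 = 512 voxels
  1. axis=1 (XZ plane), |mask|=38  ⇒  voxels=304
  2. axis=2 (XY plane), |mask|=22  ⇒  voxels=106
  3. axis=0 (YZ plane), |mask|=42  ⇒  voxels=70

voxel count = 70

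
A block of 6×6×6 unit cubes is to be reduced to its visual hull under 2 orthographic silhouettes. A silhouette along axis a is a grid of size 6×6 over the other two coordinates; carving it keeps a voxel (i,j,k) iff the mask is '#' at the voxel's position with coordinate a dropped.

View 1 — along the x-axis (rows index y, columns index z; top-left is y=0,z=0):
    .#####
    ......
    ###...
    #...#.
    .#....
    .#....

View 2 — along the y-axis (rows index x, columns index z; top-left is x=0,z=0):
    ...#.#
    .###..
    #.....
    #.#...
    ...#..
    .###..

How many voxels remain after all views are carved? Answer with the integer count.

full grid |V| = 216
carve view 1 (along x, YZ-mask fill 12/36): 72 voxels remain
carve view 2 (along y, XZ-mask fill 12/36): 23 voxels remain

23 voxels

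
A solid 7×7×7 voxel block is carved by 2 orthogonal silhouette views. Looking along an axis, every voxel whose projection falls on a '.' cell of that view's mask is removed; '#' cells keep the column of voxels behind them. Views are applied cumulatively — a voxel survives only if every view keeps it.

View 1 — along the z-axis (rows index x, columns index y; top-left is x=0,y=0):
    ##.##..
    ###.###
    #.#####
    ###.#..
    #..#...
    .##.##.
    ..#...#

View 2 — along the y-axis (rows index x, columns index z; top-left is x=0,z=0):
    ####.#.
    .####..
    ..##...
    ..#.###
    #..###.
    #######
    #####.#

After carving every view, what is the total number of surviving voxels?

remaining voxels: 120

full grid |V| = 343
after view 1 [z-axis, 28 of 49 cells solid] → remaining = 196
after view 2 [y-axis, 32 of 49 cells solid] → remaining = 120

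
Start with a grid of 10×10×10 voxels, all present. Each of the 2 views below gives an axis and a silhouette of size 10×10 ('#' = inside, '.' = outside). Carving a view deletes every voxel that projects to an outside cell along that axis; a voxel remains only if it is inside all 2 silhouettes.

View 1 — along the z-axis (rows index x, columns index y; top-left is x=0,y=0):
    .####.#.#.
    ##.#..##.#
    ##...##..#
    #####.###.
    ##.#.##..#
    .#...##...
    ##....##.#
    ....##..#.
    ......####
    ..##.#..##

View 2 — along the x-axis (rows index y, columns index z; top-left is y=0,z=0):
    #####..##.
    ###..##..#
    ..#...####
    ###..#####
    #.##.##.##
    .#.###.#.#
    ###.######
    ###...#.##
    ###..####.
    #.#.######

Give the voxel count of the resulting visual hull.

initial block: 10^3 = 1000
[1] z-view keeps 51 columns → grid now 510
[2] x-view keeps 69 columns → grid now 362

|visual hull| = 362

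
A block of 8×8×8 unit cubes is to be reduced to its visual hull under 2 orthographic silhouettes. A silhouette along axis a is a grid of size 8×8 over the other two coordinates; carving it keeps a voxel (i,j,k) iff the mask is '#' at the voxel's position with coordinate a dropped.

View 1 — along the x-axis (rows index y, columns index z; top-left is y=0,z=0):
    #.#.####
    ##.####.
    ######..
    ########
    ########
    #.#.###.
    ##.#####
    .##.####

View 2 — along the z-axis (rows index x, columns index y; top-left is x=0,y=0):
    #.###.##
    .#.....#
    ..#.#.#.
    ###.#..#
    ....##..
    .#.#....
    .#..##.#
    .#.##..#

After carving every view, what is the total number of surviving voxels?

voxel count = 186

before carving: 512 voxels (8×8×8)
V1 x: intersect with YZ mask (52 set) -- 416 left
V2 z: intersect with XY mask (28 set) -- 186 left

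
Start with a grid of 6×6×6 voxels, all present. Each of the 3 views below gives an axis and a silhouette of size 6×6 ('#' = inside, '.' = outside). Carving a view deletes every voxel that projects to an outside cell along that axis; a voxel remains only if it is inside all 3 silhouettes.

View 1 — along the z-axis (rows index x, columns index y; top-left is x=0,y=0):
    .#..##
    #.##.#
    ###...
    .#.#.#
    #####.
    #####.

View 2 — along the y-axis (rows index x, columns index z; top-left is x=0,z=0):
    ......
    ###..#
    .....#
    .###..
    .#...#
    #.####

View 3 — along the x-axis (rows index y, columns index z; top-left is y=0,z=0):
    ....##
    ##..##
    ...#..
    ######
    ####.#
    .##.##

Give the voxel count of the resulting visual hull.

before carving: 216 voxels (6×6×6)
carve view 1 (along z, XY-mask fill 23/36): 138 voxels remain
carve view 2 (along y, XZ-mask fill 15/36): 63 voxels remain
carve view 3 (along x, YZ-mask fill 22/36): 38 voxels remain

remaining voxels: 38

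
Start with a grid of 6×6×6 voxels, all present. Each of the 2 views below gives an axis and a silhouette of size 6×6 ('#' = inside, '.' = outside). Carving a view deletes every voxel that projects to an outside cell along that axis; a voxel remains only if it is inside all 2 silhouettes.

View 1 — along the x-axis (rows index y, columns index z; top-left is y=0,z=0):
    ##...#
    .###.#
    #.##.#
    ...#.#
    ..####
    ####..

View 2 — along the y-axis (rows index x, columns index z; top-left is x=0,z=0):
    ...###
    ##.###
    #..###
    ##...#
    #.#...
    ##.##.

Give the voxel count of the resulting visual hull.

initial block: 6^3 = 216
V1 x: intersect with YZ mask (21 set) -- 126 left
V2 y: intersect with XZ mask (21 set) -- 72 left

remaining voxels: 72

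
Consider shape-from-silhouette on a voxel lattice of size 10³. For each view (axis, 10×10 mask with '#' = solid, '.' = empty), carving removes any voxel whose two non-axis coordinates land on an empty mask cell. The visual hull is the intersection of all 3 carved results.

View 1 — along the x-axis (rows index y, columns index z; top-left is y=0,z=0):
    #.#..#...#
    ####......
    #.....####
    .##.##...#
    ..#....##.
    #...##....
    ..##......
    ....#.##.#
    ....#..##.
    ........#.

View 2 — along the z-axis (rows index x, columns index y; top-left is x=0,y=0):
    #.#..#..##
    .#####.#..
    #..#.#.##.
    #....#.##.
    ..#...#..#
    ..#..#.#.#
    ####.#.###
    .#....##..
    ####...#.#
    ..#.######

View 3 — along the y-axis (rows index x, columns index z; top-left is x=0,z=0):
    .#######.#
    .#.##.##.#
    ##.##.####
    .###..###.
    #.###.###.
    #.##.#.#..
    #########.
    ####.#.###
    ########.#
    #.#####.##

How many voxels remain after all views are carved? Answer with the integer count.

start: 10×10×10 = 1000 voxels
carve view 1 (along x, YZ-mask fill 34/100): 340 voxels remain
carve view 2 (along z, XY-mask fill 51/100): 177 voxels remain
carve view 3 (along y, XZ-mask fill 74/100): 126 voxels remain

remaining voxels: 126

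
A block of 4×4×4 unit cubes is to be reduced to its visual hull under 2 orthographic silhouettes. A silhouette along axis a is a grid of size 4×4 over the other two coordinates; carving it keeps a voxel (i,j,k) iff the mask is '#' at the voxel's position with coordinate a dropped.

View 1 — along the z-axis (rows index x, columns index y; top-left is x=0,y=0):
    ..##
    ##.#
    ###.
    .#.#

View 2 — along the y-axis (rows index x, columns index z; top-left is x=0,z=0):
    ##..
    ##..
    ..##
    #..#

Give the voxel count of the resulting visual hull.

20 voxels

initial block: 4^3 = 64
V1 z: intersect with XY mask (10 set) -- 40 left
V2 y: intersect with XZ mask (8 set) -- 20 left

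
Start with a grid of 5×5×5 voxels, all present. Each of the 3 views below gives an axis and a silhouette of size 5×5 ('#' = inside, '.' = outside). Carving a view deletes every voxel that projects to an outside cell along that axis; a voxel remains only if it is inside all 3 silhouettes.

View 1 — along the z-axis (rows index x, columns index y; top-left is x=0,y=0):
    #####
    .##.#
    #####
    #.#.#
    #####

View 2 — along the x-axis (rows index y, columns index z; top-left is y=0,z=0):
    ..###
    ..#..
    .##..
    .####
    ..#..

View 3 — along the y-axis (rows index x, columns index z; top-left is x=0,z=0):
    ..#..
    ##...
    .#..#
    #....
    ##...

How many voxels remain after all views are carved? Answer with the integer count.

remaining voxels: 12

initial block: 5^3 = 125
V1 z: intersect with XY mask (21 set) -- 105 left
V2 x: intersect with YZ mask (11 set) -- 43 left
V3 y: intersect with XZ mask (8 set) -- 12 left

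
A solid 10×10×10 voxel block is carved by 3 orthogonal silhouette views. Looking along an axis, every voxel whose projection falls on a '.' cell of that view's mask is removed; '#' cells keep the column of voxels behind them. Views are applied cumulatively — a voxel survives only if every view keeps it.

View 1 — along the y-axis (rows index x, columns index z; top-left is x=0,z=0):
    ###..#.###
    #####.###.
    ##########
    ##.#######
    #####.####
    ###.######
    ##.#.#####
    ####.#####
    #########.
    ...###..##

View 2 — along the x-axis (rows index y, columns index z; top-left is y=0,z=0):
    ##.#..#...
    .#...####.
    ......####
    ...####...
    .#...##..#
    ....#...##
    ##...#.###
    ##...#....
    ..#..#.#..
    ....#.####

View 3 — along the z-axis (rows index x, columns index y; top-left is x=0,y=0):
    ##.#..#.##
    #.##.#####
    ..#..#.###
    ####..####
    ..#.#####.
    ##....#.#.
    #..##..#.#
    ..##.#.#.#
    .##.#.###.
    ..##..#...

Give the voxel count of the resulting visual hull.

|visual hull| = 194

start: 10×10×10 = 1000 voxels
carve view 1 (along y, XZ-mask fill 83/100): 830 voxels remain
carve view 2 (along x, YZ-mask fill 41/100): 347 voxels remain
carve view 3 (along z, XY-mask fill 56/100): 194 voxels remain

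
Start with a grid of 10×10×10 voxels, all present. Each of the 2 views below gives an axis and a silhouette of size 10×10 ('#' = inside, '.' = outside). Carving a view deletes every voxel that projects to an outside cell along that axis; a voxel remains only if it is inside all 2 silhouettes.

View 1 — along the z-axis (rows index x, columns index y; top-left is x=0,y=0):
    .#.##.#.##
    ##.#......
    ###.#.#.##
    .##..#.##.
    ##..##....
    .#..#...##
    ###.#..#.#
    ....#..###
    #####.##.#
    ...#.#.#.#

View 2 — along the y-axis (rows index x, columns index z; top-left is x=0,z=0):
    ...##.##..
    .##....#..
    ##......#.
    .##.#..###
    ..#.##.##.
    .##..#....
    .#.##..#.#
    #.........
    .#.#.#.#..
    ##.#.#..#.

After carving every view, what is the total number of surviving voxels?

|visual hull| = 202

initial block: 10^3 = 1000
  1. axis=2 (XY plane), |mask|=51  ⇒  voxels=510
  2. axis=1 (XZ plane), |mask|=39  ⇒  voxels=202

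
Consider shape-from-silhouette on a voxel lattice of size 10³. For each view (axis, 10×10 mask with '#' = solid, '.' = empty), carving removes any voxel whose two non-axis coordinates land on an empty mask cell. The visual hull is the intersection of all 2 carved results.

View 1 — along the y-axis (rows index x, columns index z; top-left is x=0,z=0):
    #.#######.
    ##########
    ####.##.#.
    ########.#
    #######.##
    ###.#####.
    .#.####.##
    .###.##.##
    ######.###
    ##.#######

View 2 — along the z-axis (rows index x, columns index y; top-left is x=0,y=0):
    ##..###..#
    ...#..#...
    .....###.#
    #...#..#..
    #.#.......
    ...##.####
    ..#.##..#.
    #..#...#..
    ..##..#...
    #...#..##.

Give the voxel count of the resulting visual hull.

voxel count = 301

start: 10×10×10 = 1000 voxels
  1. axis=1 (XZ plane), |mask|=83  ⇒  voxels=830
  2. axis=2 (XY plane), |mask|=37  ⇒  voxels=301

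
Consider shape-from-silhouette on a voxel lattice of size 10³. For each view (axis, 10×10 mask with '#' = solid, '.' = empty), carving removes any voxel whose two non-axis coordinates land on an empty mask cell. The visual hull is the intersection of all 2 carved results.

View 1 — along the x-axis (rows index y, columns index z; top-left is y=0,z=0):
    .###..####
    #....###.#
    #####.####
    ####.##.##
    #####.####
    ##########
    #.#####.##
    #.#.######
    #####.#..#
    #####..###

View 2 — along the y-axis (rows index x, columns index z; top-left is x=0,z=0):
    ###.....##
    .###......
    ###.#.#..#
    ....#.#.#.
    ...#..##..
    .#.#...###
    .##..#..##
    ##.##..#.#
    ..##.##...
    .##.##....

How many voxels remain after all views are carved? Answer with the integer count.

before carving: 1000 voxels (10×10×10)
step 1: project along x, AND mask (79/100) → |grid| = 790
step 2: project along y, AND mask (44/100) → |grid| = 352

remaining voxels: 352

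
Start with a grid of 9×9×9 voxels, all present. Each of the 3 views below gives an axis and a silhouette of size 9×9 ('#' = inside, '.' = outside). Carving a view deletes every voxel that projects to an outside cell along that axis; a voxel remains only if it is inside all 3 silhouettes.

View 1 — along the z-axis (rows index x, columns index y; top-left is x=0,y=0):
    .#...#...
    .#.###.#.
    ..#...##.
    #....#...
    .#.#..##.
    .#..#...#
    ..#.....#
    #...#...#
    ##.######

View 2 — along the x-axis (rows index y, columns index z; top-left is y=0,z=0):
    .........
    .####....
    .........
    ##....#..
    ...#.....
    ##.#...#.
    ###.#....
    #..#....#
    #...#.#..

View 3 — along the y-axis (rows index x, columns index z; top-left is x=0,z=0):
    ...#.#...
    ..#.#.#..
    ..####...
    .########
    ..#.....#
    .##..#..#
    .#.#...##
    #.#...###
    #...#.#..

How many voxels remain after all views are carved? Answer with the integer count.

|visual hull| = 28

before carving: 729 voxels (9×9×9)
  1. axis=2 (XY plane), |mask|=32  ⇒  voxels=288
  2. axis=0 (YZ plane), |mask|=22  ⇒  voxels=85
  3. axis=1 (XZ plane), |mask|=35  ⇒  voxels=28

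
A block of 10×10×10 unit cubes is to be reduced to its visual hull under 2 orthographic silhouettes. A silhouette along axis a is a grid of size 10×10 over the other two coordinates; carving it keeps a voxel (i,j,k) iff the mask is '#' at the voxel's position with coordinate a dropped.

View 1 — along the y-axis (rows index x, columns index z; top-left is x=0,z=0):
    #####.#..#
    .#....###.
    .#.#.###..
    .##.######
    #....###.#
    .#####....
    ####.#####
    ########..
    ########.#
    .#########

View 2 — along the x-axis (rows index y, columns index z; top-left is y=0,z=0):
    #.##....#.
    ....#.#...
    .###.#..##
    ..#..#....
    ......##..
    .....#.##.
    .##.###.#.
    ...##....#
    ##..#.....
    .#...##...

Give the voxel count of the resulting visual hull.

start: 10×10×10 = 1000 voxels
step 1: project along y, AND mask (69/100) → |grid| = 690
step 2: project along x, AND mask (34/100) → |grid| = 239

|visual hull| = 239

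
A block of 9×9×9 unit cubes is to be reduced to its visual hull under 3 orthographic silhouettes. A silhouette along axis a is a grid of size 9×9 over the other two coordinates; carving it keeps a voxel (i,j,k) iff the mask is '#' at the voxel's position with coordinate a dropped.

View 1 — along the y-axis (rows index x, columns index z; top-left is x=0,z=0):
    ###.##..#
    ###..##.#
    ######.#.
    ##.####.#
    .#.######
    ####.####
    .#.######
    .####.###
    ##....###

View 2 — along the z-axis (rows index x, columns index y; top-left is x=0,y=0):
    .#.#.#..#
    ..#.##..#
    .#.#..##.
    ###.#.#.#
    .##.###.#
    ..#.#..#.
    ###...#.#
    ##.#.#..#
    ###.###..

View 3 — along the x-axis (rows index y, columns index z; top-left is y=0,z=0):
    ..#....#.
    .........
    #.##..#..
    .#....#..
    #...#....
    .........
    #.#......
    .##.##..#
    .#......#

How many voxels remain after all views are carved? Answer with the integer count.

remaining voxels: 54

full grid |V| = 729
V1 y: intersect with XZ mask (60 set) -- 540 left
V2 z: intersect with XY mask (43 set) -- 284 left
V3 x: intersect with YZ mask (19 set) -- 54 left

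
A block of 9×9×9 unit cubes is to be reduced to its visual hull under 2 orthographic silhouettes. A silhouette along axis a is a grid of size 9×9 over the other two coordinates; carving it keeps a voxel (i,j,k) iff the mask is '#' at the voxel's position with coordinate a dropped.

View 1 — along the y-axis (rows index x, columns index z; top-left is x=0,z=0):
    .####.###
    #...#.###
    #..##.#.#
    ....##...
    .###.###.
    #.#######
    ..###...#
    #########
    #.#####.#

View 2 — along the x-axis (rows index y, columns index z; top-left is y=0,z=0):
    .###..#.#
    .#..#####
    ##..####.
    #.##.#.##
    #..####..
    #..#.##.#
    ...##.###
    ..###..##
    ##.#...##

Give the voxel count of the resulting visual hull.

full grid |V| = 729
V1 y: intersect with XZ mask (53 set) -- 477 left
V2 x: intersect with YZ mask (48 set) -- 290 left

remaining voxels: 290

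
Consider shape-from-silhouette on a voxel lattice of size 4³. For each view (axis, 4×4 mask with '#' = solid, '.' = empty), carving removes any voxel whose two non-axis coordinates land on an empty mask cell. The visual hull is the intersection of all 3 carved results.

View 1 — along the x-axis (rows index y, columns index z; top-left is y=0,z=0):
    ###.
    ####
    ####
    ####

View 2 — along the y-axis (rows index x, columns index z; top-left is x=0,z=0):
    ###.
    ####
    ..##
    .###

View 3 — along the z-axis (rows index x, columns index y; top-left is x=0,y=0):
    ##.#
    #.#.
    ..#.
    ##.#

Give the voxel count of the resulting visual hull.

26 voxels

initial block: 4^3 = 64
  1. axis=0 (YZ plane), |mask|=15  ⇒  voxels=60
  2. axis=1 (XZ plane), |mask|=12  ⇒  voxels=45
  3. axis=2 (XY plane), |mask|=9  ⇒  voxels=26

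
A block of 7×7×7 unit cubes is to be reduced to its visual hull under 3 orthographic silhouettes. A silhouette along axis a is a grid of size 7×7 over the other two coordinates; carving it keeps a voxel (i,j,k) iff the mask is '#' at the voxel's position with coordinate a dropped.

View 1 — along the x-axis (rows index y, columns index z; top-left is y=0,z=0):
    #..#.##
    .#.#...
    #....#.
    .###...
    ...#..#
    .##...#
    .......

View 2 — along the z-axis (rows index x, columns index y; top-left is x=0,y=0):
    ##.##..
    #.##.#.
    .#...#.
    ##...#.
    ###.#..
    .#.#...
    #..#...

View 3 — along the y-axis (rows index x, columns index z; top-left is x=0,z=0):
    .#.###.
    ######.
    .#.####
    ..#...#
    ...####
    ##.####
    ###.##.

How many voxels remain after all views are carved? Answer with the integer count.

39 voxels

start: 7×7×7 = 343 voxels
after view 1 [x-axis, 16 of 49 cells solid] → remaining = 112
after view 2 [z-axis, 21 of 49 cells solid] → remaining = 59
after view 3 [y-axis, 32 of 49 cells solid] → remaining = 39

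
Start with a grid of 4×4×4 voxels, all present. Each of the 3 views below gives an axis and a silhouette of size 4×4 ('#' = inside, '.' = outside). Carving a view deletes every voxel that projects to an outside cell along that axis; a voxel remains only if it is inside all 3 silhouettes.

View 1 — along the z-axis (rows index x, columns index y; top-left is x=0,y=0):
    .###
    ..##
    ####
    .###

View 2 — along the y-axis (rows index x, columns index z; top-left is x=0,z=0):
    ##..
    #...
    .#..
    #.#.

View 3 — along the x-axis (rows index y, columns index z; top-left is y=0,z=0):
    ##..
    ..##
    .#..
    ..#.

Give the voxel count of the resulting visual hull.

remaining voxels: 5

initial block: 4^3 = 64
carve view 1 (along z, XY-mask fill 12/16): 48 voxels remain
carve view 2 (along y, XZ-mask fill 6/16): 18 voxels remain
carve view 3 (along x, YZ-mask fill 6/16): 5 voxels remain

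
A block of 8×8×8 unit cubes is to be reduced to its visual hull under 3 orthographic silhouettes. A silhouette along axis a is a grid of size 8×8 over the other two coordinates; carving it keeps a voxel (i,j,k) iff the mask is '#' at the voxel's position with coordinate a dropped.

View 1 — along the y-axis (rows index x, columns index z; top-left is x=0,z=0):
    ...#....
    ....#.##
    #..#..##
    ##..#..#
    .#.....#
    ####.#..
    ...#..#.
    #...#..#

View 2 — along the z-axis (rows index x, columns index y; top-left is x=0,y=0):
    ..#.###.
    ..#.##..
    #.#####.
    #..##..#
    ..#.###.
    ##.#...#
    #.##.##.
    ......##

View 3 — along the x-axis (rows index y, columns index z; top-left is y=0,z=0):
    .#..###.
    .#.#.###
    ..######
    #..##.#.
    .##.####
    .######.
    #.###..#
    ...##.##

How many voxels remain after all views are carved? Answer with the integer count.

initial block: 8^3 = 512
  1. axis=1 (XZ plane), |mask|=24  ⇒  voxels=192
  2. axis=2 (XY plane), |mask|=32  ⇒  voxels=97
  3. axis=0 (YZ plane), |mask|=40  ⇒  voxels=60

60 voxels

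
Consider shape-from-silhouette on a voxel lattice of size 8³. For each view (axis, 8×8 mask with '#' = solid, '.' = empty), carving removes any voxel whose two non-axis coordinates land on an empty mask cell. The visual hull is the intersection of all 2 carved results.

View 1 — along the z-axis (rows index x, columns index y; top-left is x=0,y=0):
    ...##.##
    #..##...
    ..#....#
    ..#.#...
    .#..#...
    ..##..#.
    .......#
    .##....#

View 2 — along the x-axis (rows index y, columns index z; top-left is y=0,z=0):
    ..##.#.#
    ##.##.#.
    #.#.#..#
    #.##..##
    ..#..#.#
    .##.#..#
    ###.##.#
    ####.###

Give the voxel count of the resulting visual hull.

remaining voxels: 97

start: 8×8×8 = 512 voxels
after view 1 [z-axis, 20 of 64 cells solid] → remaining = 160
after view 2 [x-axis, 38 of 64 cells solid] → remaining = 97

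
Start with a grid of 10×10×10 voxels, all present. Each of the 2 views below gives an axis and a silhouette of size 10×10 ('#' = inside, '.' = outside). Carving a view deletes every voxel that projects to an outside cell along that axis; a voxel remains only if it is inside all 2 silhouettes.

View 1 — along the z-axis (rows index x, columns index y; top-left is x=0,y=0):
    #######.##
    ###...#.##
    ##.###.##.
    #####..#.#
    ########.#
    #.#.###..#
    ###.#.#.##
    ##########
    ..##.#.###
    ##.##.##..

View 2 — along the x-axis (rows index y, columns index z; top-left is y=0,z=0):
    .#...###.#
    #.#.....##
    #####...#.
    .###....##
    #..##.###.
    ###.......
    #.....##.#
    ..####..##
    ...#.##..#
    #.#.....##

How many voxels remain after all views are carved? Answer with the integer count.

start: 10×10×10 = 1000 voxels
[1] z-view keeps 73 columns → grid now 730
[2] x-view keeps 47 columns → grid now 346

voxel count = 346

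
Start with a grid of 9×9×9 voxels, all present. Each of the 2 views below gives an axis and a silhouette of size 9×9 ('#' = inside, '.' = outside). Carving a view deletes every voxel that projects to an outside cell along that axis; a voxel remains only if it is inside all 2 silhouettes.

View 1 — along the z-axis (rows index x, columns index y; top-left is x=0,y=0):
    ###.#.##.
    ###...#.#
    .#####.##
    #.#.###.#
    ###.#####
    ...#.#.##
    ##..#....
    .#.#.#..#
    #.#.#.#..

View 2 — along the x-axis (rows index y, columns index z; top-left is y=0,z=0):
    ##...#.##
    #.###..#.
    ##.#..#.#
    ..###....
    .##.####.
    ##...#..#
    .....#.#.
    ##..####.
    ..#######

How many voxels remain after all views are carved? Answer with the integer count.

231 voxels

initial block: 9^3 = 729
V1 z: intersect with XY mask (47 set) -- 423 left
V2 x: intersect with YZ mask (43 set) -- 231 left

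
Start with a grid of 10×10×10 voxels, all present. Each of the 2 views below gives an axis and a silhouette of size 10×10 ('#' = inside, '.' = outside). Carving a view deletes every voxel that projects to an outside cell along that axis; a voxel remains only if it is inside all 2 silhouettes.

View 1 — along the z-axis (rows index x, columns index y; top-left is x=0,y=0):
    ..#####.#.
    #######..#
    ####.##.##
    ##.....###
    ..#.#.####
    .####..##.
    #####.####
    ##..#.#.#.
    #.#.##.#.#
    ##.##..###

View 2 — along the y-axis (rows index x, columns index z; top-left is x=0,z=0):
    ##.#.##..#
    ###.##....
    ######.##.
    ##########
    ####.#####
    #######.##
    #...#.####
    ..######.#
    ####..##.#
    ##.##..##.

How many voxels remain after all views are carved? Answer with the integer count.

start: 10×10×10 = 1000 voxels
V1 z: intersect with XY mask (66 set) -- 660 left
V2 y: intersect with XZ mask (73 set) -- 471 left

voxel count = 471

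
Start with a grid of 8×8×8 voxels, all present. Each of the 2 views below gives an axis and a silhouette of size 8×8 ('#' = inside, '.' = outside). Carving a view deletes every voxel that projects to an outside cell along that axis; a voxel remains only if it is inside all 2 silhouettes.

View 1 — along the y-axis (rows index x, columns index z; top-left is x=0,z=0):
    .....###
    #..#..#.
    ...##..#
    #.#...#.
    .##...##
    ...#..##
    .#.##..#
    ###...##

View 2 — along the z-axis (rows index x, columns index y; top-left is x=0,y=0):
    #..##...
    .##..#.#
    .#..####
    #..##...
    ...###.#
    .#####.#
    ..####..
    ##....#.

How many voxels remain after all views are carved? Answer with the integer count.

remaining voxels: 110

start: 8×8×8 = 512 voxels
after view 1 [y-axis, 28 of 64 cells solid] → remaining = 224
after view 2 [z-axis, 32 of 64 cells solid] → remaining = 110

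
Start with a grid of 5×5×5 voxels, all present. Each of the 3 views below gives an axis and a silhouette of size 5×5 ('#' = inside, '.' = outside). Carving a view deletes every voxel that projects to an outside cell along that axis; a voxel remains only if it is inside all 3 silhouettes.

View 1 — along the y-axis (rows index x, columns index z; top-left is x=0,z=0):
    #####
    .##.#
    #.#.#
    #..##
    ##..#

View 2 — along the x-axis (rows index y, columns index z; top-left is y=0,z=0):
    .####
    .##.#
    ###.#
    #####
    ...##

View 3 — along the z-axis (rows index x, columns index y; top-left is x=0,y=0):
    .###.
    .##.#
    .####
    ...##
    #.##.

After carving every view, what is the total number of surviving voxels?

41 voxels

initial block: 5^3 = 125
[1] y-view keeps 17 columns → grid now 85
[2] x-view keeps 18 columns → grid now 63
[3] z-view keeps 15 columns → grid now 41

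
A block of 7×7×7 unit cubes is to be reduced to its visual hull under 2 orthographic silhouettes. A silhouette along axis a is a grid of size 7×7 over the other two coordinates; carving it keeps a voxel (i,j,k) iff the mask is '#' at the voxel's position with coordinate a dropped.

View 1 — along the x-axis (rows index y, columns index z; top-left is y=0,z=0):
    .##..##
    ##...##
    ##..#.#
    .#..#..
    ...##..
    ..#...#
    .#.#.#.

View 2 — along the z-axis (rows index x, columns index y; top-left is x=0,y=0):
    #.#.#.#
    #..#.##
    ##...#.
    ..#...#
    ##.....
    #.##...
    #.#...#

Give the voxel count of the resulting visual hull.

70 voxels

initial block: 7^3 = 343
carve view 1 (along x, YZ-mask fill 21/49): 147 voxels remain
carve view 2 (along z, XY-mask fill 21/49): 70 voxels remain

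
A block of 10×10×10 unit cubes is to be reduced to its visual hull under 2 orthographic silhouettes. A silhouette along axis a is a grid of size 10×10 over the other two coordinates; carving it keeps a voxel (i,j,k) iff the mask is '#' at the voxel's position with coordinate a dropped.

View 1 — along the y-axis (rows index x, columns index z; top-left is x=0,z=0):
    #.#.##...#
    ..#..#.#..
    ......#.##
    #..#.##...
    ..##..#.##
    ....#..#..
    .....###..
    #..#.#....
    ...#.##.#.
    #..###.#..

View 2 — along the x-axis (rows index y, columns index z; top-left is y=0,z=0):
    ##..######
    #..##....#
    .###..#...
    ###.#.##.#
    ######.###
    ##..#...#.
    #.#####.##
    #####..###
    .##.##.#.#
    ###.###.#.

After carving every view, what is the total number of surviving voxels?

remaining voxels: 224

start: 10×10×10 = 1000 voxels
carve view 1 (along y, XZ-mask fill 37/100): 370 voxels remain
carve view 2 (along x, YZ-mask fill 65/100): 224 voxels remain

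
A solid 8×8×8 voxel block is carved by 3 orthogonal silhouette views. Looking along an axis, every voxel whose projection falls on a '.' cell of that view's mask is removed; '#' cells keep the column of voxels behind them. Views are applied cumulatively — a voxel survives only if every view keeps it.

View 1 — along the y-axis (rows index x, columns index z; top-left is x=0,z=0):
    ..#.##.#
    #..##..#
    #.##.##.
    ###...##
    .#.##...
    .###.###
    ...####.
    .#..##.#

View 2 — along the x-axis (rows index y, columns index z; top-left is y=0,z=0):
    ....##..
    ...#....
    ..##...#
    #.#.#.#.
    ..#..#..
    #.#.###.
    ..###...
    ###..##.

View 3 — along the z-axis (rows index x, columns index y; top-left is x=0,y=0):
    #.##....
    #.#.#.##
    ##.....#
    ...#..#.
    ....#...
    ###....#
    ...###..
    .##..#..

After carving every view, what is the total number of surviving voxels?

full grid |V| = 512
after view 1 [y-axis, 35 of 64 cells solid] → remaining = 280
after view 2 [x-axis, 25 of 64 cells solid] → remaining = 109
after view 3 [z-axis, 24 of 64 cells solid] → remaining = 40

40 voxels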